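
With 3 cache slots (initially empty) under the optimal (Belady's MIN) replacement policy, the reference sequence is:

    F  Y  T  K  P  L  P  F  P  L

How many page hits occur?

F -> fault, frames [F]
Y -> fault, frames [F, Y]
T -> fault, frames [F, Y, T]
K -> fault, evict T, frames [F, Y, K]
P -> fault, evict K, frames [F, Y, P]
L -> fault, evict Y, frames [F, P, L]
P -> hit
F -> hit
P -> hit
L -> hit
Hits: 4.

4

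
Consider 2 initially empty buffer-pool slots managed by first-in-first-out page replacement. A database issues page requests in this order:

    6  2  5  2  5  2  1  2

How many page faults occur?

5

6 -> fault, frames {6}
2 -> fault, frames {6,2}
5 -> fault, evict 6, frames {2,5}
2 -> hit
5 -> hit
2 -> hit
1 -> fault, evict 2, frames {5,1}
2 -> fault, evict 5, frames {1,2}
Page faults: 5.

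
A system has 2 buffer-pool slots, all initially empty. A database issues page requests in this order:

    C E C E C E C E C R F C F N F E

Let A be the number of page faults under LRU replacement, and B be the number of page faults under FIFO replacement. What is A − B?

-1

Under LRU: F F . . . . . . . F F F . F . F → 7 faults.
Under FIFO: F F . . . . . . . F F F . F F F → 8 faults.
A − B = 7 − 8 = -1.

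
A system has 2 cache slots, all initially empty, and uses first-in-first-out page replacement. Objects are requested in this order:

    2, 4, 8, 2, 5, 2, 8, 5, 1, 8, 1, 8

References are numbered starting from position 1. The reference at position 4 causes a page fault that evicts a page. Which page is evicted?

4

pos 1: 2 → fault, frames [2]
pos 2: 4 → fault, frames [2, 4]
pos 3: 8 → fault, evict 2, frames [4, 8]
pos 4: 2 → fault, evict 4, frames [8, 2]
At position 4, page 4 is evicted.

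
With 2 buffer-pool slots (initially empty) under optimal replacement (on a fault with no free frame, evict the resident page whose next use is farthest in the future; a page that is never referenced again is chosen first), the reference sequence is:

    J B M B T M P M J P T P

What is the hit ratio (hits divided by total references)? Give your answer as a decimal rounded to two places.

0.42

J → miss, frames [J]
B → miss, frames [J, B]
M → miss, evict J, frames [B, M]
B → hit
T → miss, evict B, frames [M, T]
M → hit
P → miss, evict T, frames [M, P]
M → hit
J → miss, evict M, frames [P, J]
P → hit
T → miss, evict J, frames [P, T]
P → hit
Hits: 5 of 12 references → 5/12 = 0.4167.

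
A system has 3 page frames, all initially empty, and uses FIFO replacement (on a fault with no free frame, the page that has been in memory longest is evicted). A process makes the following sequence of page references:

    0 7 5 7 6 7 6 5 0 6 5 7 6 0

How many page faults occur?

6

0: miss, frames (0)
7: miss, frames (0 7)
5: miss, frames (0 7 5)
7: hit
6: miss, evict 0, frames (7 5 6)
7: hit
6: hit
5: hit
0: miss, evict 7, frames (5 6 0)
6: hit
5: hit
7: miss, evict 5, frames (6 0 7)
6: hit
0: hit
Page faults: 6.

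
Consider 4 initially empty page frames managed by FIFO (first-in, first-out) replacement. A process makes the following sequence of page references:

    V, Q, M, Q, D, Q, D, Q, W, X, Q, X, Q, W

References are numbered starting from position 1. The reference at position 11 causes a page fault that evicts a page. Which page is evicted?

M

pos 1: V → fault, frames {V}
pos 2: Q → fault, frames {V,Q}
pos 3: M → fault, frames {V,Q,M}
pos 4: Q → hit
pos 5: D → fault, frames {V,Q,M,D}
pos 6: Q → hit
pos 7: D → hit
pos 8: Q → hit
pos 9: W → fault, evict V, frames {Q,M,D,W}
pos 10: X → fault, evict Q, frames {M,D,W,X}
pos 11: Q → fault, evict M, frames {D,W,X,Q}
At position 11, page M is evicted.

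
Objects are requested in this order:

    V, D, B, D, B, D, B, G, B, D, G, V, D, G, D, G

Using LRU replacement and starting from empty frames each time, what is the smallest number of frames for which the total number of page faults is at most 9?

2

f=1: 16 faults
f=2: 9 faults
f=3: 5 faults
f=4: 4 faults
Smallest f with faults ≤ 9 is 2.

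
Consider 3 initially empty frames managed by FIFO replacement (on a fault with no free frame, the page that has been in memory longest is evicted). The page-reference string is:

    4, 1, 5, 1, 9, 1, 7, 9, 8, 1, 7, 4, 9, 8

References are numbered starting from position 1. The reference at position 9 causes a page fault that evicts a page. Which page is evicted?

pos 1: 4: fault, frames (4)
pos 2: 1: fault, frames (4 1)
pos 3: 5: fault, frames (4 1 5)
pos 4: 1: hit
pos 5: 9: fault, evict 4, frames (1 5 9)
pos 6: 1: hit
pos 7: 7: fault, evict 1, frames (5 9 7)
pos 8: 9: hit
pos 9: 8: fault, evict 5, frames (9 7 8)
At position 9, page 5 is evicted.

5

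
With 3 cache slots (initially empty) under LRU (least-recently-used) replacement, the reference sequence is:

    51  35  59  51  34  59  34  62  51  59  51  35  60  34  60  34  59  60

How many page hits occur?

7

51: miss, frames (51)
35: miss, frames (51 35)
59: miss, frames (51 35 59)
51: hit
34: miss, evict 35, frames (59 51 34)
59: hit
34: hit
62: miss, evict 51, frames (59 34 62)
51: miss, evict 59, frames (34 62 51)
59: miss, evict 34, frames (62 51 59)
51: hit
35: miss, evict 62, frames (59 51 35)
60: miss, evict 59, frames (51 35 60)
34: miss, evict 51, frames (35 60 34)
60: hit
34: hit
59: miss, evict 35, frames (60 34 59)
60: hit
Hits: 7.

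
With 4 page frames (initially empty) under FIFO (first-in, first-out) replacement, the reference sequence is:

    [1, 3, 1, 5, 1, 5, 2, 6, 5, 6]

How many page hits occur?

5

1: fault, frames [1]
3: fault, frames [1, 3]
1: hit
5: fault, frames [1, 3, 5]
1: hit
5: hit
2: fault, frames [1, 3, 5, 2]
6: fault, evict 1, frames [3, 5, 2, 6]
5: hit
6: hit
Hits: 5.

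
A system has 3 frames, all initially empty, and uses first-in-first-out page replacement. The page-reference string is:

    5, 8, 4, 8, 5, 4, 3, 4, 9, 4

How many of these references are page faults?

5 -> fault, frames (5)
8 -> fault, frames (5 8)
4 -> fault, frames (5 8 4)
8 -> hit
5 -> hit
4 -> hit
3 -> fault, evict 5, frames (8 4 3)
4 -> hit
9 -> fault, evict 8, frames (4 3 9)
4 -> hit
Page faults: 5.

5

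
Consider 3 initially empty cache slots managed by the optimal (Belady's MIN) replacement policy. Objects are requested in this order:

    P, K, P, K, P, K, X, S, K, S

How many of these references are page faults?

P → miss, frames [P]
K → miss, frames [P, K]
P → hit
K → hit
P → hit
K → hit
X → miss, frames [P, K, X]
S → miss, evict X, frames [P, K, S]
K → hit
S → hit
Page faults: 4.

4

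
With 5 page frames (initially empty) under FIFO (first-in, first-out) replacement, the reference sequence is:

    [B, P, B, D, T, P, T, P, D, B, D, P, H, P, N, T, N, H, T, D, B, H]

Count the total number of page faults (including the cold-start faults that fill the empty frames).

7

B -> miss, frames [B]
P -> miss, frames [B, P]
B -> hit
D -> miss, frames [B, P, D]
T -> miss, frames [B, P, D, T]
P -> hit
T -> hit
P -> hit
D -> hit
B -> hit
D -> hit
P -> hit
H -> miss, frames [B, P, D, T, H]
P -> hit
N -> miss, evict B, frames [P, D, T, H, N]
T -> hit
N -> hit
H -> hit
T -> hit
D -> hit
B -> miss, evict P, frames [D, T, H, N, B]
H -> hit
Page faults: 7.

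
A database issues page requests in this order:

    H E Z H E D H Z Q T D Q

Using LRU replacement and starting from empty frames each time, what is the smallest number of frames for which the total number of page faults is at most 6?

5

f=1: 12 faults
f=2: 12 faults
f=3: 8 faults
f=4: 7 faults
f=5: 6 faults
f=6: 6 faults
Smallest f with faults ≤ 6 is 5.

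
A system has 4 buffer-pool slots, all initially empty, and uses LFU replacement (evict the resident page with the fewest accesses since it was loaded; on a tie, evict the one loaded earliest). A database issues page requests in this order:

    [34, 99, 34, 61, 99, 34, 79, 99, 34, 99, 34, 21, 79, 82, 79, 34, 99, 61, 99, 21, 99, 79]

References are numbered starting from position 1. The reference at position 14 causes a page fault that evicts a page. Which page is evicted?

pos 1: 34 -> miss, frames {34}
pos 2: 99 -> miss, frames {34,99}
pos 3: 34 -> hit
pos 4: 61 -> miss, frames {34,99,61}
pos 5: 99 -> hit
pos 6: 34 -> hit
pos 7: 79 -> miss, frames {34,99,61,79}
pos 8: 99 -> hit
pos 9: 34 -> hit
pos 10: 99 -> hit
pos 11: 34 -> hit
pos 12: 21 -> miss, evict 61, frames {34,99,79,21}
pos 13: 79 -> hit
pos 14: 82 -> miss, evict 21, frames {34,99,79,82}
At position 14, page 21 is evicted.

21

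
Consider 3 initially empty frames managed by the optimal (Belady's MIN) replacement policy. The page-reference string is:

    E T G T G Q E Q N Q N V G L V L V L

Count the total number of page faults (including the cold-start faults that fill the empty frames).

E -> fault, frames [E]
T -> fault, frames [E, T]
G -> fault, frames [E, T, G]
T -> hit
G -> hit
Q -> fault, evict T, frames [E, G, Q]
E -> hit
Q -> hit
N -> fault, evict E, frames [G, Q, N]
Q -> hit
N -> hit
V -> fault, evict N, frames [G, Q, V]
G -> hit
L -> fault, evict Q, frames [G, V, L]
V -> hit
L -> hit
V -> hit
L -> hit
Page faults: 7.

7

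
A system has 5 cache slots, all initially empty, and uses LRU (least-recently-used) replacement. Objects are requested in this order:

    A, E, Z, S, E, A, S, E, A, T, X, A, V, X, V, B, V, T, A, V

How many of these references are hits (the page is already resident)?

12

A -> miss, frames (A)
E -> miss, frames (A E)
Z -> miss, frames (A E Z)
S -> miss, frames (A E Z S)
E -> hit
A -> hit
S -> hit
E -> hit
A -> hit
T -> miss, frames (Z S E A T)
X -> miss, evict Z, frames (S E A T X)
A -> hit
V -> miss, evict S, frames (E T X A V)
X -> hit
V -> hit
B -> miss, evict E, frames (T A X V B)
V -> hit
T -> hit
A -> hit
V -> hit
Hits: 12.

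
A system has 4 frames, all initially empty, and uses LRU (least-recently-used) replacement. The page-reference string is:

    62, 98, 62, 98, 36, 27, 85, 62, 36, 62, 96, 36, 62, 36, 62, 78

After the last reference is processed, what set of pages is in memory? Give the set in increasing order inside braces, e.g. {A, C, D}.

62: miss, frames {62}
98: miss, frames {62,98}
62: hit
98: hit
36: miss, frames {62,98,36}
27: miss, frames {62,98,36,27}
85: miss, evict 62, frames {98,36,27,85}
62: miss, evict 98, frames {36,27,85,62}
36: hit
62: hit
96: miss, evict 27, frames {85,36,62,96}
36: hit
62: hit
36: hit
62: hit
78: miss, evict 85, frames {96,36,62,78}

{36, 62, 78, 96}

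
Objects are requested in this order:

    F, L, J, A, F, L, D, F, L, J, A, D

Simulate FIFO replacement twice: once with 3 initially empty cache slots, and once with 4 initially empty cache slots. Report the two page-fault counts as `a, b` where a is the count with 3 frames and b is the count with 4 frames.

3 frames: F F F F F F F . . F F . → 9 faults.
4 frames: F F F F . . F F F F F F → 10 faults.
10 > 9: adding a frame increased faults — Belady's anomaly.

9, 10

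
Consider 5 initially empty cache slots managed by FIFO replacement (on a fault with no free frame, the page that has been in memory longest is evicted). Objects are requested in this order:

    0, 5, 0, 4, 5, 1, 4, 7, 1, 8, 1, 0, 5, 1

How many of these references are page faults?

0 → miss, frames (0)
5 → miss, frames (0 5)
0 → hit
4 → miss, frames (0 5 4)
5 → hit
1 → miss, frames (0 5 4 1)
4 → hit
7 → miss, frames (0 5 4 1 7)
1 → hit
8 → miss, evict 0, frames (5 4 1 7 8)
1 → hit
0 → miss, evict 5, frames (4 1 7 8 0)
5 → miss, evict 4, frames (1 7 8 0 5)
1 → hit
Page faults: 8.

8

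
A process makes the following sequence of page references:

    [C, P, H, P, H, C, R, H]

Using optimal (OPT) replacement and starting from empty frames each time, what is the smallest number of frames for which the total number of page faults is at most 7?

2

f=1: 8 faults
f=2: 5 faults
f=3: 4 faults
f=4: 4 faults
Smallest f with faults ≤ 7 is 2.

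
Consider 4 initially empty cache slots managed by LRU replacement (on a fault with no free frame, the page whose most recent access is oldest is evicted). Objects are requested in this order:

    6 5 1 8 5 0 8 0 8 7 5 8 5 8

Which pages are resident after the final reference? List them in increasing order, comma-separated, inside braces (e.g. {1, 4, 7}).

6: miss, frames [6]
5: miss, frames [6, 5]
1: miss, frames [6, 5, 1]
8: miss, frames [6, 5, 1, 8]
5: hit
0: miss, evict 6, frames [1, 8, 5, 0]
8: hit
0: hit
8: hit
7: miss, evict 1, frames [5, 0, 8, 7]
5: hit
8: hit
5: hit
8: hit

{0, 5, 7, 8}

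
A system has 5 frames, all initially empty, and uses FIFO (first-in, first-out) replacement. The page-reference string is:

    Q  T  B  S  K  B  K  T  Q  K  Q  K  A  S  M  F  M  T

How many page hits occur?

9

Q: miss, frames (Q)
T: miss, frames (Q T)
B: miss, frames (Q T B)
S: miss, frames (Q T B S)
K: miss, frames (Q T B S K)
B: hit
K: hit
T: hit
Q: hit
K: hit
Q: hit
K: hit
A: miss, evict Q, frames (T B S K A)
S: hit
M: miss, evict T, frames (B S K A M)
F: miss, evict B, frames (S K A M F)
M: hit
T: miss, evict S, frames (K A M F T)
Hits: 9.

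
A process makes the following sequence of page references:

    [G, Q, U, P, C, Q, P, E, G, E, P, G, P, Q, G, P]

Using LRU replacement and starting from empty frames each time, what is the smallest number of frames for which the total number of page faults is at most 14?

2

f=1: 16 faults
f=2: 14 faults
f=3: 9 faults
f=4: 7 faults
f=5: 7 faults
f=6: 6 faults
Smallest f with faults ≤ 14 is 2.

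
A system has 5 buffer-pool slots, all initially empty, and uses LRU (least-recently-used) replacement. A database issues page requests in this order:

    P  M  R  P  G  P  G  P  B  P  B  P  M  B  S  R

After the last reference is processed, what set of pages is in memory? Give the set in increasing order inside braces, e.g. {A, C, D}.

P → miss, frames {P}
M → miss, frames {P,M}
R → miss, frames {P,M,R}
P → hit
G → miss, frames {M,R,P,G}
P → hit
G → hit
P → hit
B → miss, frames {M,R,G,P,B}
P → hit
B → hit
P → hit
M → hit
B → hit
S → miss, evict R, frames {G,P,M,B,S}
R → miss, evict G, frames {P,M,B,S,R}

{B, M, P, R, S}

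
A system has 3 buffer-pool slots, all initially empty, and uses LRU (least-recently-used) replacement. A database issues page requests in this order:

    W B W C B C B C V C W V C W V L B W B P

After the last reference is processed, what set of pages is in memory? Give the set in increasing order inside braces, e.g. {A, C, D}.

{B, P, W}

W -> miss, frames (W)
B -> miss, frames (W B)
W -> hit
C -> miss, frames (B W C)
B -> hit
C -> hit
B -> hit
C -> hit
V -> miss, evict W, frames (B C V)
C -> hit
W -> miss, evict B, frames (V C W)
V -> hit
C -> hit
W -> hit
V -> hit
L -> miss, evict C, frames (W V L)
B -> miss, evict W, frames (V L B)
W -> miss, evict V, frames (L B W)
B -> hit
P -> miss, evict L, frames (W B P)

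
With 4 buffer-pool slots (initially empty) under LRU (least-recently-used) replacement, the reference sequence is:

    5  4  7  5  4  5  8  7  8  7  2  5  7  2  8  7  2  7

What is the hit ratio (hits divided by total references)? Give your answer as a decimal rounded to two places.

0.72

5: fault, frames [5]
4: fault, frames [5, 4]
7: fault, frames [5, 4, 7]
5: hit
4: hit
5: hit
8: fault, frames [7, 4, 5, 8]
7: hit
8: hit
7: hit
2: fault, evict 4, frames [5, 8, 7, 2]
5: hit
7: hit
2: hit
8: hit
7: hit
2: hit
7: hit
Hits: 13 of 18 references → 13/18 = 0.7222.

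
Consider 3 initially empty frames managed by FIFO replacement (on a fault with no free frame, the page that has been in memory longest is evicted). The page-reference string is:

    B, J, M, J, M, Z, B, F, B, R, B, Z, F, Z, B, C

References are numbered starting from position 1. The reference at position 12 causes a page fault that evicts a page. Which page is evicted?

pos 1: B -> fault, frames [B]
pos 2: J -> fault, frames [B, J]
pos 3: M -> fault, frames [B, J, M]
pos 4: J -> hit
pos 5: M -> hit
pos 6: Z -> fault, evict B, frames [J, M, Z]
pos 7: B -> fault, evict J, frames [M, Z, B]
pos 8: F -> fault, evict M, frames [Z, B, F]
pos 9: B -> hit
pos 10: R -> fault, evict Z, frames [B, F, R]
pos 11: B -> hit
pos 12: Z -> fault, evict B, frames [F, R, Z]
At position 12, page B is evicted.

B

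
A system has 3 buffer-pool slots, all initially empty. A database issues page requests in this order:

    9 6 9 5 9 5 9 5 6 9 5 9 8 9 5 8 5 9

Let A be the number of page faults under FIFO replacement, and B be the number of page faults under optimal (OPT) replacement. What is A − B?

1

Under FIFO: F F . F . . . . . . . . F F . . . . → 5 faults.
Under OPT: F F . F . . . . . . . . F . . . . . → 4 faults.
A − B = 5 − 4 = 1.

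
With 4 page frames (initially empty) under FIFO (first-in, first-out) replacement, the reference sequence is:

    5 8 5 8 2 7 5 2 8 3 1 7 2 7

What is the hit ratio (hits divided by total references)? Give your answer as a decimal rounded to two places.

5 -> miss, frames (5)
8 -> miss, frames (5 8)
5 -> hit
8 -> hit
2 -> miss, frames (5 8 2)
7 -> miss, frames (5 8 2 7)
5 -> hit
2 -> hit
8 -> hit
3 -> miss, evict 5, frames (8 2 7 3)
1 -> miss, evict 8, frames (2 7 3 1)
7 -> hit
2 -> hit
7 -> hit
Hits: 8 of 14 references → 8/14 = 0.5714.

0.57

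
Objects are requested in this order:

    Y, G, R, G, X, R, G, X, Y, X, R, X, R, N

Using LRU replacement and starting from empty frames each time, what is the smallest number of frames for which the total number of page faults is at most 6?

4

f=1: 14 faults
f=2: 10 faults
f=3: 7 faults
f=4: 5 faults
f=5: 5 faults
Smallest f with faults ≤ 6 is 4.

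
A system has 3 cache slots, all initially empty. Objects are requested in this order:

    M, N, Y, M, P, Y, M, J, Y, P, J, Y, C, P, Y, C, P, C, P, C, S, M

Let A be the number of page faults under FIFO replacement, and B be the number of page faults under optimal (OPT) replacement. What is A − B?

3

Under FIFO: F F F . F . F F F F . . F . . . . . . . F F → 11 faults.
Under OPT: F F F . F . . F . . . . F . . . . . . . F F → 8 faults.
A − B = 11 − 8 = 3.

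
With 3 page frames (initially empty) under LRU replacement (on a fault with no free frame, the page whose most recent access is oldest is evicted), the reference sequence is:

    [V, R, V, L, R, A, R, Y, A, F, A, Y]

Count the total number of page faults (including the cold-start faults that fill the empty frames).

V: miss, frames {V}
R: miss, frames {V,R}
V: hit
L: miss, frames {R,V,L}
R: hit
A: miss, evict V, frames {L,R,A}
R: hit
Y: miss, evict L, frames {A,R,Y}
A: hit
F: miss, evict R, frames {Y,A,F}
A: hit
Y: hit
Page faults: 6.

6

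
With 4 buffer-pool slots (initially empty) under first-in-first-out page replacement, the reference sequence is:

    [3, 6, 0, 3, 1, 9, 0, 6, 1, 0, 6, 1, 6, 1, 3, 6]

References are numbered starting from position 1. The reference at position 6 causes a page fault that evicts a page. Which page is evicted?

pos 1: 3 → fault, frames [3]
pos 2: 6 → fault, frames [3, 6]
pos 3: 0 → fault, frames [3, 6, 0]
pos 4: 3 → hit
pos 5: 1 → fault, frames [3, 6, 0, 1]
pos 6: 9 → fault, evict 3, frames [6, 0, 1, 9]
At position 6, page 3 is evicted.

3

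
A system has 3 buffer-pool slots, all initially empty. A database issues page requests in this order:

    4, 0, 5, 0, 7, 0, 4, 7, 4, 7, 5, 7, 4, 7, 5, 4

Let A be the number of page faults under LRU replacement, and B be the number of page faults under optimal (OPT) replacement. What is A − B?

Under LRU: F F F . F . F . . . F . . . . . → 6 faults.
Under OPT: F F F . F . . . . . F . . . . . → 5 faults.
A − B = 6 − 5 = 1.

1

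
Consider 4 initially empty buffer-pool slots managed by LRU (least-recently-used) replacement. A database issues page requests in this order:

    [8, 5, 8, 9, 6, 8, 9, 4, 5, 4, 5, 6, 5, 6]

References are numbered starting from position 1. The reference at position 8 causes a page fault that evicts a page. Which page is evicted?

5

pos 1: 8: miss, frames (8)
pos 2: 5: miss, frames (8 5)
pos 3: 8: hit
pos 4: 9: miss, frames (5 8 9)
pos 5: 6: miss, frames (5 8 9 6)
pos 6: 8: hit
pos 7: 9: hit
pos 8: 4: miss, evict 5, frames (6 8 9 4)
At position 8, page 5 is evicted.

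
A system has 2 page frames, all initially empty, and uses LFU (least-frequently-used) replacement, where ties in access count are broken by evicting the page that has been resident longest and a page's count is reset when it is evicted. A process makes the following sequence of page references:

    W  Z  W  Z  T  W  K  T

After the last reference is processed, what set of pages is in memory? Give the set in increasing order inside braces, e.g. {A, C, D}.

{T, Z}

W → miss, frames (W)
Z → miss, frames (W Z)
W → hit
Z → hit
T → miss, evict W, frames (Z T)
W → miss, evict T, frames (Z W)
K → miss, evict W, frames (Z K)
T → miss, evict K, frames (Z T)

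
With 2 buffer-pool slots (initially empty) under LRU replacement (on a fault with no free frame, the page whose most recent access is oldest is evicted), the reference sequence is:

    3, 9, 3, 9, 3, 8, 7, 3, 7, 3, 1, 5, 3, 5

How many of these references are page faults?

8

3 → fault, frames (3)
9 → fault, frames (3 9)
3 → hit
9 → hit
3 → hit
8 → fault, evict 9, frames (3 8)
7 → fault, evict 3, frames (8 7)
3 → fault, evict 8, frames (7 3)
7 → hit
3 → hit
1 → fault, evict 7, frames (3 1)
5 → fault, evict 3, frames (1 5)
3 → fault, evict 1, frames (5 3)
5 → hit
Page faults: 8.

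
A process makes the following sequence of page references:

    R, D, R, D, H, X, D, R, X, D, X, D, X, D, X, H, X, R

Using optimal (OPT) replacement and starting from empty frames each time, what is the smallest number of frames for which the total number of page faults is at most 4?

4

f=1: 18 faults
f=2: 8 faults
f=3: 5 faults
f=4: 4 faults
Smallest f with faults ≤ 4 is 4.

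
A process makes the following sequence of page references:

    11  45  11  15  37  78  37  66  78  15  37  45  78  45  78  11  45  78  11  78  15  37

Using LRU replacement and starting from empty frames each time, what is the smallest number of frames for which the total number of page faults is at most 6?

6

f=1: 22 faults
f=2: 17 faults
f=3: 13 faults
f=4: 10 faults
f=5: 8 faults
f=6: 6 faults
Smallest f with faults ≤ 6 is 6.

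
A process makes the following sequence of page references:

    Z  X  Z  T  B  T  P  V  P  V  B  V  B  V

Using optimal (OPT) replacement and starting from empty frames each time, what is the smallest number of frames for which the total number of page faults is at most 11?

f=1: 14 faults
f=2: 7 faults
f=3: 6 faults
f=4: 6 faults
f=5: 6 faults
f=6: 6 faults
Smallest f with faults ≤ 11 is 2.

2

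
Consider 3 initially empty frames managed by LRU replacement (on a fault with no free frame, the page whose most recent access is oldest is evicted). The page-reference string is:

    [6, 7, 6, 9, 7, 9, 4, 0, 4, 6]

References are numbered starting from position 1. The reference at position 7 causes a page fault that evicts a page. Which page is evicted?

6

pos 1: 6 → miss, frames [6]
pos 2: 7 → miss, frames [6, 7]
pos 3: 6 → hit
pos 4: 9 → miss, frames [7, 6, 9]
pos 5: 7 → hit
pos 6: 9 → hit
pos 7: 4 → miss, evict 6, frames [7, 9, 4]
At position 7, page 6 is evicted.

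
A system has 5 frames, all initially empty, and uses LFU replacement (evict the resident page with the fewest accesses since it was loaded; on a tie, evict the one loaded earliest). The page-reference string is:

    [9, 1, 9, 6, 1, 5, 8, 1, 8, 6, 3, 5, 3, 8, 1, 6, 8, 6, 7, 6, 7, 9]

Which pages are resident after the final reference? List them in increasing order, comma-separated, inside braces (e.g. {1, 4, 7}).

9 → fault, frames [9]
1 → fault, frames [9, 1]
9 → hit
6 → fault, frames [9, 1, 6]
1 → hit
5 → fault, frames [9, 1, 6, 5]
8 → fault, frames [9, 1, 6, 5, 8]
1 → hit
8 → hit
6 → hit
3 → fault, evict 5, frames [9, 1, 6, 8, 3]
5 → fault, evict 3, frames [9, 1, 6, 8, 5]
3 → fault, evict 5, frames [9, 1, 6, 8, 3]
8 → hit
1 → hit
6 → hit
8 → hit
6 → hit
7 → fault, evict 3, frames [9, 1, 6, 8, 7]
6 → hit
7 → hit
9 → hit

{1, 6, 7, 8, 9}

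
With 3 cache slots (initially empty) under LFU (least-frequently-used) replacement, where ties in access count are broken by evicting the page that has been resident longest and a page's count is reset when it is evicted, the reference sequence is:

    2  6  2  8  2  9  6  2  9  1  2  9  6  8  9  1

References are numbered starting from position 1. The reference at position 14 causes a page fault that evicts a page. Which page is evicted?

6

pos 1: 2 -> fault, frames [2]
pos 2: 6 -> fault, frames [2, 6]
pos 3: 2 -> hit
pos 4: 8 -> fault, frames [2, 6, 8]
pos 5: 2 -> hit
pos 6: 9 -> fault, evict 6, frames [2, 8, 9]
pos 7: 6 -> fault, evict 8, frames [2, 9, 6]
pos 8: 2 -> hit
pos 9: 9 -> hit
pos 10: 1 -> fault, evict 6, frames [2, 9, 1]
pos 11: 2 -> hit
pos 12: 9 -> hit
pos 13: 6 -> fault, evict 1, frames [2, 9, 6]
pos 14: 8 -> fault, evict 6, frames [2, 9, 8]
At position 14, page 6 is evicted.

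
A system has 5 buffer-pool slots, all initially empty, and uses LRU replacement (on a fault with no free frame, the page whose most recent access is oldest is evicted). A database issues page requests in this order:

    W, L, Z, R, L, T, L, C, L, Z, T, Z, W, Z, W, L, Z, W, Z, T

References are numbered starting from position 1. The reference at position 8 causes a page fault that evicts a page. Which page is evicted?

pos 1: W → fault, frames [W]
pos 2: L → fault, frames [W, L]
pos 3: Z → fault, frames [W, L, Z]
pos 4: R → fault, frames [W, L, Z, R]
pos 5: L → hit
pos 6: T → fault, frames [W, Z, R, L, T]
pos 7: L → hit
pos 8: C → fault, evict W, frames [Z, R, T, L, C]
At position 8, page W is evicted.

W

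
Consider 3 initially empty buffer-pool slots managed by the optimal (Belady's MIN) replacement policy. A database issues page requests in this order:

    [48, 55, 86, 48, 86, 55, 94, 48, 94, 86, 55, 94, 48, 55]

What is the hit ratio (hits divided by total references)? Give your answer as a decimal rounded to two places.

48 -> fault, frames (48)
55 -> fault, frames (48 55)
86 -> fault, frames (48 55 86)
48 -> hit
86 -> hit
55 -> hit
94 -> fault, evict 55, frames (48 86 94)
48 -> hit
94 -> hit
86 -> hit
55 -> fault, evict 86, frames (48 94 55)
94 -> hit
48 -> hit
55 -> hit
Hits: 9 of 14 references → 9/14 = 0.6429.

0.64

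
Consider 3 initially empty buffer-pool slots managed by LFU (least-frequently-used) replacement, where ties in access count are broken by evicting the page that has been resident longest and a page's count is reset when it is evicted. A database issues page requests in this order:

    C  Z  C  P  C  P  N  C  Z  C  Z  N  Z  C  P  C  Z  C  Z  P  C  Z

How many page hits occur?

C: miss, frames [C]
Z: miss, frames [C, Z]
C: hit
P: miss, frames [C, Z, P]
C: hit
P: hit
N: miss, evict Z, frames [C, P, N]
C: hit
Z: miss, evict N, frames [C, P, Z]
C: hit
Z: hit
N: miss, evict P, frames [C, Z, N]
Z: hit
C: hit
P: miss, evict N, frames [C, Z, P]
C: hit
Z: hit
C: hit
Z: hit
P: hit
C: hit
Z: hit
Hits: 15.

15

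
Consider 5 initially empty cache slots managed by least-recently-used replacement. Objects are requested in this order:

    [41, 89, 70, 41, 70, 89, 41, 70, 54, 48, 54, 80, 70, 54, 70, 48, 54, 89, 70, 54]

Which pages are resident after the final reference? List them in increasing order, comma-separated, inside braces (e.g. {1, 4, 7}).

{48, 54, 70, 80, 89}

41 -> miss, frames [41]
89 -> miss, frames [41, 89]
70 -> miss, frames [41, 89, 70]
41 -> hit
70 -> hit
89 -> hit
41 -> hit
70 -> hit
54 -> miss, frames [89, 41, 70, 54]
48 -> miss, frames [89, 41, 70, 54, 48]
54 -> hit
80 -> miss, evict 89, frames [41, 70, 48, 54, 80]
70 -> hit
54 -> hit
70 -> hit
48 -> hit
54 -> hit
89 -> miss, evict 41, frames [80, 70, 48, 54, 89]
70 -> hit
54 -> hit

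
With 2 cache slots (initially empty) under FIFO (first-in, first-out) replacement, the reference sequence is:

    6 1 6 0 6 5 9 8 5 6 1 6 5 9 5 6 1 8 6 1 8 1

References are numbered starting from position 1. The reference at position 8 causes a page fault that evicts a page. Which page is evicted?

pos 1: 6: miss, frames (6)
pos 2: 1: miss, frames (6 1)
pos 3: 6: hit
pos 4: 0: miss, evict 6, frames (1 0)
pos 5: 6: miss, evict 1, frames (0 6)
pos 6: 5: miss, evict 0, frames (6 5)
pos 7: 9: miss, evict 6, frames (5 9)
pos 8: 8: miss, evict 5, frames (9 8)
At position 8, page 5 is evicted.

5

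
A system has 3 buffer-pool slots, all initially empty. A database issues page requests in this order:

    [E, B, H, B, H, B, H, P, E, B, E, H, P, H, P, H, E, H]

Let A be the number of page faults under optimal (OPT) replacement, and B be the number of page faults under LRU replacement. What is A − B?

-3

Under OPT: F F F . . . . F . . . F . . . . . . → 5 faults.
Under LRU: F F F . . . . F F F . F F . . . . . → 8 faults.
A − B = 5 − 8 = -3.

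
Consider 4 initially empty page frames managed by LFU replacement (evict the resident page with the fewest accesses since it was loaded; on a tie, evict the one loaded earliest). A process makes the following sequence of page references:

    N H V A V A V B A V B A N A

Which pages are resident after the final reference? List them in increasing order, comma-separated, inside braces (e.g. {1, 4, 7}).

N: miss, frames (N)
H: miss, frames (N H)
V: miss, frames (N H V)
A: miss, frames (N H V A)
V: hit
A: hit
V: hit
B: miss, evict N, frames (H V A B)
A: hit
V: hit
B: hit
A: hit
N: miss, evict H, frames (V A B N)
A: hit

{A, B, N, V}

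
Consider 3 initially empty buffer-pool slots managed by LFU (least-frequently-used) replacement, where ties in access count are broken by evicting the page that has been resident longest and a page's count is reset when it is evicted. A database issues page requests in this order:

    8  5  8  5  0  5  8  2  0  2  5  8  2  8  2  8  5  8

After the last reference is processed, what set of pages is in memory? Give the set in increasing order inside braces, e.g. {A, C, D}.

{2, 5, 8}

8 → fault, frames {8}
5 → fault, frames {8,5}
8 → hit
5 → hit
0 → fault, frames {8,5,0}
5 → hit
8 → hit
2 → fault, evict 0, frames {8,5,2}
0 → fault, evict 2, frames {8,5,0}
2 → fault, evict 0, frames {8,5,2}
5 → hit
8 → hit
2 → hit
8 → hit
2 → hit
8 → hit
5 → hit
8 → hit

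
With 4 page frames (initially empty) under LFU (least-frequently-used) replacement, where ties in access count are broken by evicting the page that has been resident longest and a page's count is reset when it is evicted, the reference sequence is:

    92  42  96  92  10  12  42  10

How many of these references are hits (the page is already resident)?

92 → fault, frames (92)
42 → fault, frames (92 42)
96 → fault, frames (92 42 96)
92 → hit
10 → fault, frames (92 42 96 10)
12 → fault, evict 42, frames (92 96 10 12)
42 → fault, evict 96, frames (92 10 12 42)
10 → hit
Hits: 2.

2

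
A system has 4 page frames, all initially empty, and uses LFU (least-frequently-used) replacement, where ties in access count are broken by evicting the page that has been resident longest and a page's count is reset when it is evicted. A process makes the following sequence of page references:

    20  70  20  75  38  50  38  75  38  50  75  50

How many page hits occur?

7

20 → fault, frames [20]
70 → fault, frames [20, 70]
20 → hit
75 → fault, frames [20, 70, 75]
38 → fault, frames [20, 70, 75, 38]
50 → fault, evict 70, frames [20, 75, 38, 50]
38 → hit
75 → hit
38 → hit
50 → hit
75 → hit
50 → hit
Hits: 7.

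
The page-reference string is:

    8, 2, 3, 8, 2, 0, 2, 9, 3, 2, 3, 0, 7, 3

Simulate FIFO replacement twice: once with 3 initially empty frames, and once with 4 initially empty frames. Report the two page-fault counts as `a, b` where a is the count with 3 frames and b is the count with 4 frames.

3 frames: F F F . . F . F . F F F F . → 9 faults.
4 frames: F F F . . F . F . . . . F . → 6 faults.
6 < 9: adding a frame reduced faults, as is typical.

9, 6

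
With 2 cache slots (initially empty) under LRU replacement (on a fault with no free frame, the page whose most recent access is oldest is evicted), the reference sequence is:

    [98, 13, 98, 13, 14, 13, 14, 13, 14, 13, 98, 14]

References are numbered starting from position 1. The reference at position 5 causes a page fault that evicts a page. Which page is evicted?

98

pos 1: 98 -> miss, frames [98]
pos 2: 13 -> miss, frames [98, 13]
pos 3: 98 -> hit
pos 4: 13 -> hit
pos 5: 14 -> miss, evict 98, frames [13, 14]
At position 5, page 98 is evicted.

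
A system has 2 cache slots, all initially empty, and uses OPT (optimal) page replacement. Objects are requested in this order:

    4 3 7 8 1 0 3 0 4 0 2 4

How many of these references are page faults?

8

4: fault, frames {4}
3: fault, frames {4,3}
7: fault, evict 4, frames {3,7}
8: fault, evict 7, frames {3,8}
1: fault, evict 8, frames {3,1}
0: fault, evict 1, frames {3,0}
3: hit
0: hit
4: fault, evict 3, frames {0,4}
0: hit
2: fault, evict 0, frames {4,2}
4: hit
Page faults: 8.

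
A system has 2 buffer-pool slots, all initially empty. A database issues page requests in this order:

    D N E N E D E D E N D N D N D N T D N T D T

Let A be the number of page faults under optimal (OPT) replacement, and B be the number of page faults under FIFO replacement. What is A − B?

-2

Under OPT: F F F . . F . . . F . . . . . . F . F . F . → 8 faults.
Under FIFO: F F F . . F . . . F . . . . . . F F F F F . → 10 faults.
A − B = 8 − 10 = -2.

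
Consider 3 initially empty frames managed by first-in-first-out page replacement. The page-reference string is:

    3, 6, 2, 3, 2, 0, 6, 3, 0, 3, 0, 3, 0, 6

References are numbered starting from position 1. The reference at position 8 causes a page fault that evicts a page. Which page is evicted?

6

pos 1: 3 -> fault, frames (3)
pos 2: 6 -> fault, frames (3 6)
pos 3: 2 -> fault, frames (3 6 2)
pos 4: 3 -> hit
pos 5: 2 -> hit
pos 6: 0 -> fault, evict 3, frames (6 2 0)
pos 7: 6 -> hit
pos 8: 3 -> fault, evict 6, frames (2 0 3)
At position 8, page 6 is evicted.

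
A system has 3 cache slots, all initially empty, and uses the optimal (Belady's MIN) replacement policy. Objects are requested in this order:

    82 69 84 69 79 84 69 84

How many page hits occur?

4

82: miss, frames {82}
69: miss, frames {82,69}
84: miss, frames {82,69,84}
69: hit
79: miss, evict 82, frames {69,84,79}
84: hit
69: hit
84: hit
Hits: 4.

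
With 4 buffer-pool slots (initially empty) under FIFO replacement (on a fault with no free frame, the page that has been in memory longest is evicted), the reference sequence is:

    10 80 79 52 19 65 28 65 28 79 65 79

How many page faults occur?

8

10 → miss, frames [10]
80 → miss, frames [10, 80]
79 → miss, frames [10, 80, 79]
52 → miss, frames [10, 80, 79, 52]
19 → miss, evict 10, frames [80, 79, 52, 19]
65 → miss, evict 80, frames [79, 52, 19, 65]
28 → miss, evict 79, frames [52, 19, 65, 28]
65 → hit
28 → hit
79 → miss, evict 52, frames [19, 65, 28, 79]
65 → hit
79 → hit
Page faults: 8.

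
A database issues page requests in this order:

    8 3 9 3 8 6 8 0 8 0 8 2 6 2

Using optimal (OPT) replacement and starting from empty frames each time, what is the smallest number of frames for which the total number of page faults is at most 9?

2

f=1: 14 faults
f=2: 8 faults
f=3: 6 faults
f=4: 6 faults
f=5: 6 faults
f=6: 6 faults
Smallest f with faults ≤ 9 is 2.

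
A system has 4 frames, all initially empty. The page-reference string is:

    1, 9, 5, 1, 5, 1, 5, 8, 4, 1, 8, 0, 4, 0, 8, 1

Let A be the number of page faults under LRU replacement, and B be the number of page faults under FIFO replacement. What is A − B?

Under LRU: F F F . . . . F F . . F . . . . → 6 faults.
Under FIFO: F F F . . . . F F F . F . . . . → 7 faults.
A − B = 6 − 7 = -1.

-1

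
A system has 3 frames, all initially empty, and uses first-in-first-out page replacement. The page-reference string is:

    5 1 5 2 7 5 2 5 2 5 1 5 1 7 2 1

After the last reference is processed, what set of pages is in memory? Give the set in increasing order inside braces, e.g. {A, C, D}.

{1, 2, 5}

5 -> miss, frames [5]
1 -> miss, frames [5, 1]
5 -> hit
2 -> miss, frames [5, 1, 2]
7 -> miss, evict 5, frames [1, 2, 7]
5 -> miss, evict 1, frames [2, 7, 5]
2 -> hit
5 -> hit
2 -> hit
5 -> hit
1 -> miss, evict 2, frames [7, 5, 1]
5 -> hit
1 -> hit
7 -> hit
2 -> miss, evict 7, frames [5, 1, 2]
1 -> hit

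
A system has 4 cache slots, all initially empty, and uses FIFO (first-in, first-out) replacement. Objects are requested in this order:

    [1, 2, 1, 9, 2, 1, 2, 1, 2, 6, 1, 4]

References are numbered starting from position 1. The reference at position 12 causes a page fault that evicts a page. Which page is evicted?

pos 1: 1: miss, frames {1}
pos 2: 2: miss, frames {1,2}
pos 3: 1: hit
pos 4: 9: miss, frames {1,2,9}
pos 5: 2: hit
pos 6: 1: hit
pos 7: 2: hit
pos 8: 1: hit
pos 9: 2: hit
pos 10: 6: miss, frames {1,2,9,6}
pos 11: 1: hit
pos 12: 4: miss, evict 1, frames {2,9,6,4}
At position 12, page 1 is evicted.

1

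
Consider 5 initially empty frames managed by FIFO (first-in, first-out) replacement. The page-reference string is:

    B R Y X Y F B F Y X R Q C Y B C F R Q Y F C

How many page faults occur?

B → miss, frames (B)
R → miss, frames (B R)
Y → miss, frames (B R Y)
X → miss, frames (B R Y X)
Y → hit
F → miss, frames (B R Y X F)
B → hit
F → hit
Y → hit
X → hit
R → hit
Q → miss, evict B, frames (R Y X F Q)
C → miss, evict R, frames (Y X F Q C)
Y → hit
B → miss, evict Y, frames (X F Q C B)
C → hit
F → hit
R → miss, evict X, frames (F Q C B R)
Q → hit
Y → miss, evict F, frames (Q C B R Y)
F → miss, evict Q, frames (C B R Y F)
C → hit
Page faults: 11.

11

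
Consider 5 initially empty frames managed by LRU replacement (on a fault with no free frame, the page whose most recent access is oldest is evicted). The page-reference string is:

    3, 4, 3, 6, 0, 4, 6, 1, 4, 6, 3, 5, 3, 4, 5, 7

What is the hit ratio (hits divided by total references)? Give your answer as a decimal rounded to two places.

0.56

3 → fault, frames [3]
4 → fault, frames [3, 4]
3 → hit
6 → fault, frames [4, 3, 6]
0 → fault, frames [4, 3, 6, 0]
4 → hit
6 → hit
1 → fault, frames [3, 0, 4, 6, 1]
4 → hit
6 → hit
3 → hit
5 → fault, evict 0, frames [1, 4, 6, 3, 5]
3 → hit
4 → hit
5 → hit
7 → fault, evict 1, frames [6, 3, 4, 5, 7]
Hits: 9 of 16 references → 9/16 = 0.5625.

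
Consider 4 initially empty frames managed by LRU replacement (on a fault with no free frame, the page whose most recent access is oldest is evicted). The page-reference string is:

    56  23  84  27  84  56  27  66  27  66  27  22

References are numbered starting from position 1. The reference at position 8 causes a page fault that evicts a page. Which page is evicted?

pos 1: 56 → fault, frames [56]
pos 2: 23 → fault, frames [56, 23]
pos 3: 84 → fault, frames [56, 23, 84]
pos 4: 27 → fault, frames [56, 23, 84, 27]
pos 5: 84 → hit
pos 6: 56 → hit
pos 7: 27 → hit
pos 8: 66 → fault, evict 23, frames [84, 56, 27, 66]
At position 8, page 23 is evicted.

23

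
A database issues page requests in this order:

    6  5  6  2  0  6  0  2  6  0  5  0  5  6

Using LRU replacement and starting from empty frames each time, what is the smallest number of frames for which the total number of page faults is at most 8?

3

f=1: 14 faults
f=2: 10 faults
f=3: 5 faults
f=4: 4 faults
Smallest f with faults ≤ 8 is 3.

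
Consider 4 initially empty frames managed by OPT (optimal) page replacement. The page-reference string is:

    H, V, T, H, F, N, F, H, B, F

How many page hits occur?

H: fault, frames {H}
V: fault, frames {H,V}
T: fault, frames {H,V,T}
H: hit
F: fault, frames {H,V,T,F}
N: fault, evict T, frames {H,V,F,N}
F: hit
H: hit
B: fault, evict N, frames {H,V,F,B}
F: hit
Hits: 4.

4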